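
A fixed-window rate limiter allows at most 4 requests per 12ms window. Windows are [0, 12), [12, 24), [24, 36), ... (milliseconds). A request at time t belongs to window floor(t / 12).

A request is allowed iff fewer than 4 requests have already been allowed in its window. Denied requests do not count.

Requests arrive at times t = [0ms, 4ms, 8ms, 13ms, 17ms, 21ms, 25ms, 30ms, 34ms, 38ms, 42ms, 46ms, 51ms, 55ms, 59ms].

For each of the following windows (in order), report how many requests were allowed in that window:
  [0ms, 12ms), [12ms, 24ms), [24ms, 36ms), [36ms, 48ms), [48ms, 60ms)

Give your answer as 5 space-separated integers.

Processing requests:
  req#1 t=0ms (window 0): ALLOW
  req#2 t=4ms (window 0): ALLOW
  req#3 t=8ms (window 0): ALLOW
  req#4 t=13ms (window 1): ALLOW
  req#5 t=17ms (window 1): ALLOW
  req#6 t=21ms (window 1): ALLOW
  req#7 t=25ms (window 2): ALLOW
  req#8 t=30ms (window 2): ALLOW
  req#9 t=34ms (window 2): ALLOW
  req#10 t=38ms (window 3): ALLOW
  req#11 t=42ms (window 3): ALLOW
  req#12 t=46ms (window 3): ALLOW
  req#13 t=51ms (window 4): ALLOW
  req#14 t=55ms (window 4): ALLOW
  req#15 t=59ms (window 4): ALLOW

Allowed counts by window: 3 3 3 3 3

Answer: 3 3 3 3 3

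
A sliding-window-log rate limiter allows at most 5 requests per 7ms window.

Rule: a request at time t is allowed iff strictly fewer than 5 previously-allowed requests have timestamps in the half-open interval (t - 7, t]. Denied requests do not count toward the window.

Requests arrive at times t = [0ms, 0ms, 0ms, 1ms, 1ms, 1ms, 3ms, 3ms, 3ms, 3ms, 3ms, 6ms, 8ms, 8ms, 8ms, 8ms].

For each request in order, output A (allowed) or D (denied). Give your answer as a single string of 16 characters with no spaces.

Answer: AAAAADDDDDDDAAAA

Derivation:
Tracking allowed requests in the window:
  req#1 t=0ms: ALLOW
  req#2 t=0ms: ALLOW
  req#3 t=0ms: ALLOW
  req#4 t=1ms: ALLOW
  req#5 t=1ms: ALLOW
  req#6 t=1ms: DENY
  req#7 t=3ms: DENY
  req#8 t=3ms: DENY
  req#9 t=3ms: DENY
  req#10 t=3ms: DENY
  req#11 t=3ms: DENY
  req#12 t=6ms: DENY
  req#13 t=8ms: ALLOW
  req#14 t=8ms: ALLOW
  req#15 t=8ms: ALLOW
  req#16 t=8ms: ALLOW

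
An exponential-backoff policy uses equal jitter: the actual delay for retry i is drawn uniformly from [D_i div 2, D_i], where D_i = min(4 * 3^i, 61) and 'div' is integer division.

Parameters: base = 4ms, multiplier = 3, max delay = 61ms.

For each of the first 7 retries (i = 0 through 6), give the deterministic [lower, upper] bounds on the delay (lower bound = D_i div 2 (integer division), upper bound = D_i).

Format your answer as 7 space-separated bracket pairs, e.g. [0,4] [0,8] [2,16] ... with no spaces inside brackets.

Answer: [2,4] [6,12] [18,36] [30,61] [30,61] [30,61] [30,61]

Derivation:
Computing bounds per retry:
  i=0: D_i=min(4*3^0,61)=4, bounds=[2,4]
  i=1: D_i=min(4*3^1,61)=12, bounds=[6,12]
  i=2: D_i=min(4*3^2,61)=36, bounds=[18,36]
  i=3: D_i=min(4*3^3,61)=61, bounds=[30,61]
  i=4: D_i=min(4*3^4,61)=61, bounds=[30,61]
  i=5: D_i=min(4*3^5,61)=61, bounds=[30,61]
  i=6: D_i=min(4*3^6,61)=61, bounds=[30,61]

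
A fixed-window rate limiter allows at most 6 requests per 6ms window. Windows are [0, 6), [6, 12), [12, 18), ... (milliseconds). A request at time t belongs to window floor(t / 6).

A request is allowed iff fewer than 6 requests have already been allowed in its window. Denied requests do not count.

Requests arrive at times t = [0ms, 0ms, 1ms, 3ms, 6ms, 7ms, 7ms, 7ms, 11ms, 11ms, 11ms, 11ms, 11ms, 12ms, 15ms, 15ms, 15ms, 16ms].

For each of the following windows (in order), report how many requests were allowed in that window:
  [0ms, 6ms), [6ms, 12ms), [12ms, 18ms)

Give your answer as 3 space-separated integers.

Answer: 4 6 5

Derivation:
Processing requests:
  req#1 t=0ms (window 0): ALLOW
  req#2 t=0ms (window 0): ALLOW
  req#3 t=1ms (window 0): ALLOW
  req#4 t=3ms (window 0): ALLOW
  req#5 t=6ms (window 1): ALLOW
  req#6 t=7ms (window 1): ALLOW
  req#7 t=7ms (window 1): ALLOW
  req#8 t=7ms (window 1): ALLOW
  req#9 t=11ms (window 1): ALLOW
  req#10 t=11ms (window 1): ALLOW
  req#11 t=11ms (window 1): DENY
  req#12 t=11ms (window 1): DENY
  req#13 t=11ms (window 1): DENY
  req#14 t=12ms (window 2): ALLOW
  req#15 t=15ms (window 2): ALLOW
  req#16 t=15ms (window 2): ALLOW
  req#17 t=15ms (window 2): ALLOW
  req#18 t=16ms (window 2): ALLOW

Allowed counts by window: 4 6 5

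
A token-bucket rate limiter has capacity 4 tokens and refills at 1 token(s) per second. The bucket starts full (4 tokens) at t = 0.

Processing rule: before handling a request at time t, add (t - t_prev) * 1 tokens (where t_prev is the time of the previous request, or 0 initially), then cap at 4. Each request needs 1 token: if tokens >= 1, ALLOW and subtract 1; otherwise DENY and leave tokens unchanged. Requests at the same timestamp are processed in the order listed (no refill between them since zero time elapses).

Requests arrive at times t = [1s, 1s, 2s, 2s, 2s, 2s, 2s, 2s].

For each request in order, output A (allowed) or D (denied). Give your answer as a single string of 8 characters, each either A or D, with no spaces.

Answer: AAAAADDD

Derivation:
Simulating step by step:
  req#1 t=1s: ALLOW
  req#2 t=1s: ALLOW
  req#3 t=2s: ALLOW
  req#4 t=2s: ALLOW
  req#5 t=2s: ALLOW
  req#6 t=2s: DENY
  req#7 t=2s: DENY
  req#8 t=2s: DENY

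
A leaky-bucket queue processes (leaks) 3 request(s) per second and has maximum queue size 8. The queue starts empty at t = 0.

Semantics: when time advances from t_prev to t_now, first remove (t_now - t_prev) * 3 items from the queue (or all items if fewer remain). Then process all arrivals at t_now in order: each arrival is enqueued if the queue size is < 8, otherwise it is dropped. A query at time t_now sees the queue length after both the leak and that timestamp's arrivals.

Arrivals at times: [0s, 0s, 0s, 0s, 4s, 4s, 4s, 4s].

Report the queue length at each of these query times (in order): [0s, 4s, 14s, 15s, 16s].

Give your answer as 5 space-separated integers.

Answer: 4 4 0 0 0

Derivation:
Queue lengths at query times:
  query t=0s: backlog = 4
  query t=4s: backlog = 4
  query t=14s: backlog = 0
  query t=15s: backlog = 0
  query t=16s: backlog = 0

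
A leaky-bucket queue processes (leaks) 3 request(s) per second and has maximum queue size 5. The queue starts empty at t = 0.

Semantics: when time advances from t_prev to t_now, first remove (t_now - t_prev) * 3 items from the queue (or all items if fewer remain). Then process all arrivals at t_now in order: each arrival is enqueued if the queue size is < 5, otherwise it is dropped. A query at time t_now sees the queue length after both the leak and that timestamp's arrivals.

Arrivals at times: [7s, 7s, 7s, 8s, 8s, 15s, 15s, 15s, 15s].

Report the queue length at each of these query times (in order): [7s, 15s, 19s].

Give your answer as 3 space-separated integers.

Answer: 3 4 0

Derivation:
Queue lengths at query times:
  query t=7s: backlog = 3
  query t=15s: backlog = 4
  query t=19s: backlog = 0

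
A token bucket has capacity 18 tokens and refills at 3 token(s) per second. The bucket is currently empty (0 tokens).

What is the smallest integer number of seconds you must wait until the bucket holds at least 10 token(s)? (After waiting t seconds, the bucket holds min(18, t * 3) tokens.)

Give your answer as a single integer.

Answer: 4

Derivation:
Need t * 3 >= 10, so t >= 10/3.
Smallest integer t = ceil(10/3) = 4.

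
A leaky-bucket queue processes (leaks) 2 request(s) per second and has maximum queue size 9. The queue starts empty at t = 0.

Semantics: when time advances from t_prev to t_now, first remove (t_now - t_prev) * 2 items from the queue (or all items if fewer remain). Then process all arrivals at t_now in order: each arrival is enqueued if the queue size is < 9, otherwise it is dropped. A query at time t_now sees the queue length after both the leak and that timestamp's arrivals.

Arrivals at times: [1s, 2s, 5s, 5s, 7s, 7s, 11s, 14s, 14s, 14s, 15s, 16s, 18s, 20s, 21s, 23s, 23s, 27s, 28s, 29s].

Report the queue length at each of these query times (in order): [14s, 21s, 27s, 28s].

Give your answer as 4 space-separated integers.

Answer: 3 1 1 1

Derivation:
Queue lengths at query times:
  query t=14s: backlog = 3
  query t=21s: backlog = 1
  query t=27s: backlog = 1
  query t=28s: backlog = 1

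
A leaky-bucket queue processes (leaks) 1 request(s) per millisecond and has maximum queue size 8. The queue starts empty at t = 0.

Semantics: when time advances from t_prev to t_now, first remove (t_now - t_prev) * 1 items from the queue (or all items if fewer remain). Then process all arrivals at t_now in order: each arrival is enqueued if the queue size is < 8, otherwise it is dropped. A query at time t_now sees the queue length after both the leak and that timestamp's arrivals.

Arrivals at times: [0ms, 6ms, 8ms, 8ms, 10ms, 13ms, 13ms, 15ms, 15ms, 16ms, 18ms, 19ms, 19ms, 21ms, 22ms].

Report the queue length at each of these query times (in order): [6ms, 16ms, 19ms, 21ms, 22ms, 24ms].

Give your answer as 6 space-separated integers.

Answer: 1 2 2 1 1 0

Derivation:
Queue lengths at query times:
  query t=6ms: backlog = 1
  query t=16ms: backlog = 2
  query t=19ms: backlog = 2
  query t=21ms: backlog = 1
  query t=22ms: backlog = 1
  query t=24ms: backlog = 0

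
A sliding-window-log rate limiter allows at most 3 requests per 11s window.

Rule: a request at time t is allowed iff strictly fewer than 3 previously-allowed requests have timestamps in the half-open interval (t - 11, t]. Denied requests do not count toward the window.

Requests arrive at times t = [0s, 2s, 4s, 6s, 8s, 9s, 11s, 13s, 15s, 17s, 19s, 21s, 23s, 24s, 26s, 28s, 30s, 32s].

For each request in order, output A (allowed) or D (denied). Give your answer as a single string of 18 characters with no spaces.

Tracking allowed requests in the window:
  req#1 t=0s: ALLOW
  req#2 t=2s: ALLOW
  req#3 t=4s: ALLOW
  req#4 t=6s: DENY
  req#5 t=8s: DENY
  req#6 t=9s: DENY
  req#7 t=11s: ALLOW
  req#8 t=13s: ALLOW
  req#9 t=15s: ALLOW
  req#10 t=17s: DENY
  req#11 t=19s: DENY
  req#12 t=21s: DENY
  req#13 t=23s: ALLOW
  req#14 t=24s: ALLOW
  req#15 t=26s: ALLOW
  req#16 t=28s: DENY
  req#17 t=30s: DENY
  req#18 t=32s: DENY

Answer: AAADDDAAADDDAAADDD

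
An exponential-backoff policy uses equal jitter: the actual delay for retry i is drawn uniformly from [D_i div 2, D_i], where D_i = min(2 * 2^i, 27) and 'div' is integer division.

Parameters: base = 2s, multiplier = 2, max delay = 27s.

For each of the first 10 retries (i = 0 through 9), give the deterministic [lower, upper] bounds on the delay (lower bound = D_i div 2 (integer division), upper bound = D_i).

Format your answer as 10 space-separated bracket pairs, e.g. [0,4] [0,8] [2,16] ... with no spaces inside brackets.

Answer: [1,2] [2,4] [4,8] [8,16] [13,27] [13,27] [13,27] [13,27] [13,27] [13,27]

Derivation:
Computing bounds per retry:
  i=0: D_i=min(2*2^0,27)=2, bounds=[1,2]
  i=1: D_i=min(2*2^1,27)=4, bounds=[2,4]
  i=2: D_i=min(2*2^2,27)=8, bounds=[4,8]
  i=3: D_i=min(2*2^3,27)=16, bounds=[8,16]
  i=4: D_i=min(2*2^4,27)=27, bounds=[13,27]
  i=5: D_i=min(2*2^5,27)=27, bounds=[13,27]
  i=6: D_i=min(2*2^6,27)=27, bounds=[13,27]
  i=7: D_i=min(2*2^7,27)=27, bounds=[13,27]
  i=8: D_i=min(2*2^8,27)=27, bounds=[13,27]
  i=9: D_i=min(2*2^9,27)=27, bounds=[13,27]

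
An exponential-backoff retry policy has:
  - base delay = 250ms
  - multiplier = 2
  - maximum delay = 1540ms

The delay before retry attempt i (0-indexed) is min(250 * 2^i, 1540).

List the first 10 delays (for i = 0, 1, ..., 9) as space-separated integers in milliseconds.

Computing each delay:
  i=0: min(250*2^0, 1540) = 250
  i=1: min(250*2^1, 1540) = 500
  i=2: min(250*2^2, 1540) = 1000
  i=3: min(250*2^3, 1540) = 1540
  i=4: min(250*2^4, 1540) = 1540
  i=5: min(250*2^5, 1540) = 1540
  i=6: min(250*2^6, 1540) = 1540
  i=7: min(250*2^7, 1540) = 1540
  i=8: min(250*2^8, 1540) = 1540
  i=9: min(250*2^9, 1540) = 1540

Answer: 250 500 1000 1540 1540 1540 1540 1540 1540 1540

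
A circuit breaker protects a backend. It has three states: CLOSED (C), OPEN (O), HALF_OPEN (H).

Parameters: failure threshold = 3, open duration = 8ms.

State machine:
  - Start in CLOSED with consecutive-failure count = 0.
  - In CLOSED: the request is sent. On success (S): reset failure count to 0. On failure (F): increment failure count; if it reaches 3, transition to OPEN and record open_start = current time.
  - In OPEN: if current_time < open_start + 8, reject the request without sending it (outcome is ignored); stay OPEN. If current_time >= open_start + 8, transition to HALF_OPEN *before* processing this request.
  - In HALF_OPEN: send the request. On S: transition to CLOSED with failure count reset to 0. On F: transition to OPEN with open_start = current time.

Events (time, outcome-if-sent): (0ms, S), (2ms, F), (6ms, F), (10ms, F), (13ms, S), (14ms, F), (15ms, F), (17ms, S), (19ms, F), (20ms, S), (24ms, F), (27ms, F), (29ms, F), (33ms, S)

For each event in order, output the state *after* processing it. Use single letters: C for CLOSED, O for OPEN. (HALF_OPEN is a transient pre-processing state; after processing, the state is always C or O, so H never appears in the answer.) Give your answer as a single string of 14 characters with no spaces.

Answer: CCCOOOOOOOOOOO

Derivation:
State after each event:
  event#1 t=0ms outcome=S: state=CLOSED
  event#2 t=2ms outcome=F: state=CLOSED
  event#3 t=6ms outcome=F: state=CLOSED
  event#4 t=10ms outcome=F: state=OPEN
  event#5 t=13ms outcome=S: state=OPEN
  event#6 t=14ms outcome=F: state=OPEN
  event#7 t=15ms outcome=F: state=OPEN
  event#8 t=17ms outcome=S: state=OPEN
  event#9 t=19ms outcome=F: state=OPEN
  event#10 t=20ms outcome=S: state=OPEN
  event#11 t=24ms outcome=F: state=OPEN
  event#12 t=27ms outcome=F: state=OPEN
  event#13 t=29ms outcome=F: state=OPEN
  event#14 t=33ms outcome=S: state=OPEN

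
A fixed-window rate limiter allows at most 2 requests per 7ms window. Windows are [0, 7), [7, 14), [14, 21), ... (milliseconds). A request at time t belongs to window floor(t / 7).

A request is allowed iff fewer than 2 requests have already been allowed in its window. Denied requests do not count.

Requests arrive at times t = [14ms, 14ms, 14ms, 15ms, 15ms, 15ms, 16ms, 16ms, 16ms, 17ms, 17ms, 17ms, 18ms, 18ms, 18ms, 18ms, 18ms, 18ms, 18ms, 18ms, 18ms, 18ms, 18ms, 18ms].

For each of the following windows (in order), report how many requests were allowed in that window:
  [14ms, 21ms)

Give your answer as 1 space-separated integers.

Answer: 2

Derivation:
Processing requests:
  req#1 t=14ms (window 2): ALLOW
  req#2 t=14ms (window 2): ALLOW
  req#3 t=14ms (window 2): DENY
  req#4 t=15ms (window 2): DENY
  req#5 t=15ms (window 2): DENY
  req#6 t=15ms (window 2): DENY
  req#7 t=16ms (window 2): DENY
  req#8 t=16ms (window 2): DENY
  req#9 t=16ms (window 2): DENY
  req#10 t=17ms (window 2): DENY
  req#11 t=17ms (window 2): DENY
  req#12 t=17ms (window 2): DENY
  req#13 t=18ms (window 2): DENY
  req#14 t=18ms (window 2): DENY
  req#15 t=18ms (window 2): DENY
  req#16 t=18ms (window 2): DENY
  req#17 t=18ms (window 2): DENY
  req#18 t=18ms (window 2): DENY
  req#19 t=18ms (window 2): DENY
  req#20 t=18ms (window 2): DENY
  req#21 t=18ms (window 2): DENY
  req#22 t=18ms (window 2): DENY
  req#23 t=18ms (window 2): DENY
  req#24 t=18ms (window 2): DENY

Allowed counts by window: 2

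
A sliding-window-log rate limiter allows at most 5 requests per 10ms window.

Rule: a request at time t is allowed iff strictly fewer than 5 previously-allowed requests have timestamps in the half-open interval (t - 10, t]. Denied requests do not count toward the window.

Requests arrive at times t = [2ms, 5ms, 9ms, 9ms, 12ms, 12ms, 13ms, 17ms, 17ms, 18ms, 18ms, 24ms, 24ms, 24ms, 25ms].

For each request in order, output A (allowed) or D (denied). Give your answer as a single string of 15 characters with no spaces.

Answer: AAAAAADADDDAAAA

Derivation:
Tracking allowed requests in the window:
  req#1 t=2ms: ALLOW
  req#2 t=5ms: ALLOW
  req#3 t=9ms: ALLOW
  req#4 t=9ms: ALLOW
  req#5 t=12ms: ALLOW
  req#6 t=12ms: ALLOW
  req#7 t=13ms: DENY
  req#8 t=17ms: ALLOW
  req#9 t=17ms: DENY
  req#10 t=18ms: DENY
  req#11 t=18ms: DENY
  req#12 t=24ms: ALLOW
  req#13 t=24ms: ALLOW
  req#14 t=24ms: ALLOW
  req#15 t=25ms: ALLOW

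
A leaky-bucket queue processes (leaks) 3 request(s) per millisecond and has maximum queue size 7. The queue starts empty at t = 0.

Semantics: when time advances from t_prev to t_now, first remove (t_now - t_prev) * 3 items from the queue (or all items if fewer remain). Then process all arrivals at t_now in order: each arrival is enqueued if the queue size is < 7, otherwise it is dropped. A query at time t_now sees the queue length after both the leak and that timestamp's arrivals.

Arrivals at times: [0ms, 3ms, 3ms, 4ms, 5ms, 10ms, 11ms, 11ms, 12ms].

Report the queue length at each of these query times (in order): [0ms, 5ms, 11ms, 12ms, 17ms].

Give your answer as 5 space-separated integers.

Answer: 1 1 2 1 0

Derivation:
Queue lengths at query times:
  query t=0ms: backlog = 1
  query t=5ms: backlog = 1
  query t=11ms: backlog = 2
  query t=12ms: backlog = 1
  query t=17ms: backlog = 0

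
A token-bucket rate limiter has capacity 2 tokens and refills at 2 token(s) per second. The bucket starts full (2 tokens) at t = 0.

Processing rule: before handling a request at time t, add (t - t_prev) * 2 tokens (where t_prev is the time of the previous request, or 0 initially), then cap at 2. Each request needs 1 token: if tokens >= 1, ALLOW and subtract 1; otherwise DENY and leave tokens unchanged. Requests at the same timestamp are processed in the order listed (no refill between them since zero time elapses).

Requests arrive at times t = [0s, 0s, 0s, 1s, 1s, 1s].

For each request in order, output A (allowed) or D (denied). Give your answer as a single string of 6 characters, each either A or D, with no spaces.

Simulating step by step:
  req#1 t=0s: ALLOW
  req#2 t=0s: ALLOW
  req#3 t=0s: DENY
  req#4 t=1s: ALLOW
  req#5 t=1s: ALLOW
  req#6 t=1s: DENY

Answer: AADAAD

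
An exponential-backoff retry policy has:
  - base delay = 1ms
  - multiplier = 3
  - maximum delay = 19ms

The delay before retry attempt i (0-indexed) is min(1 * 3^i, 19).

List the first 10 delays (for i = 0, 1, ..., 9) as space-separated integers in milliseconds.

Answer: 1 3 9 19 19 19 19 19 19 19

Derivation:
Computing each delay:
  i=0: min(1*3^0, 19) = 1
  i=1: min(1*3^1, 19) = 3
  i=2: min(1*3^2, 19) = 9
  i=3: min(1*3^3, 19) = 19
  i=4: min(1*3^4, 19) = 19
  i=5: min(1*3^5, 19) = 19
  i=6: min(1*3^6, 19) = 19
  i=7: min(1*3^7, 19) = 19
  i=8: min(1*3^8, 19) = 19
  i=9: min(1*3^9, 19) = 19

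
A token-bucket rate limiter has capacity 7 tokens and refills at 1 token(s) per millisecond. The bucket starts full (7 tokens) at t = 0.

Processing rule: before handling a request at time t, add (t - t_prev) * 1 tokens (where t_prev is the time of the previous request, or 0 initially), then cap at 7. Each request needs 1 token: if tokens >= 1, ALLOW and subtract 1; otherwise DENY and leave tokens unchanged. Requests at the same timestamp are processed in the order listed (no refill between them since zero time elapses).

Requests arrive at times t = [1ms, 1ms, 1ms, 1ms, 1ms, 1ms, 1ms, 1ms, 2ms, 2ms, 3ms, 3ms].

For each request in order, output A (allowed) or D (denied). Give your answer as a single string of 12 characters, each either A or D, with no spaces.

Answer: AAAAAAADADAD

Derivation:
Simulating step by step:
  req#1 t=1ms: ALLOW
  req#2 t=1ms: ALLOW
  req#3 t=1ms: ALLOW
  req#4 t=1ms: ALLOW
  req#5 t=1ms: ALLOW
  req#6 t=1ms: ALLOW
  req#7 t=1ms: ALLOW
  req#8 t=1ms: DENY
  req#9 t=2ms: ALLOW
  req#10 t=2ms: DENY
  req#11 t=3ms: ALLOW
  req#12 t=3ms: DENY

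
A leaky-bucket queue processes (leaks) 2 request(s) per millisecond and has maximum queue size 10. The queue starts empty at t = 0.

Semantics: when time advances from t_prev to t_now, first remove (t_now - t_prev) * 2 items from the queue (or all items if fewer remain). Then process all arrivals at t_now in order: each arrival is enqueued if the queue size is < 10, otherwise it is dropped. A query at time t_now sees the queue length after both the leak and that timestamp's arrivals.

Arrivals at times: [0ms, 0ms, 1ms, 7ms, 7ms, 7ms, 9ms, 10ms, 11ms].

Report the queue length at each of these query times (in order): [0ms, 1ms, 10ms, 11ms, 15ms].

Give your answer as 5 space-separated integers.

Queue lengths at query times:
  query t=0ms: backlog = 2
  query t=1ms: backlog = 1
  query t=10ms: backlog = 1
  query t=11ms: backlog = 1
  query t=15ms: backlog = 0

Answer: 2 1 1 1 0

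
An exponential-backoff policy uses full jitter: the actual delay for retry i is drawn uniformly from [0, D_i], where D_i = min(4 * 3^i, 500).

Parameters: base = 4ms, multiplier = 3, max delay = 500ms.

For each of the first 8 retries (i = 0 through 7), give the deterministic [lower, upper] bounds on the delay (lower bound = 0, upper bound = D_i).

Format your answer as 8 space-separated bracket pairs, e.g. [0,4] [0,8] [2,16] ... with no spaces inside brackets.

Computing bounds per retry:
  i=0: D_i=min(4*3^0,500)=4, bounds=[0,4]
  i=1: D_i=min(4*3^1,500)=12, bounds=[0,12]
  i=2: D_i=min(4*3^2,500)=36, bounds=[0,36]
  i=3: D_i=min(4*3^3,500)=108, bounds=[0,108]
  i=4: D_i=min(4*3^4,500)=324, bounds=[0,324]
  i=5: D_i=min(4*3^5,500)=500, bounds=[0,500]
  i=6: D_i=min(4*3^6,500)=500, bounds=[0,500]
  i=7: D_i=min(4*3^7,500)=500, bounds=[0,500]

Answer: [0,4] [0,12] [0,36] [0,108] [0,324] [0,500] [0,500] [0,500]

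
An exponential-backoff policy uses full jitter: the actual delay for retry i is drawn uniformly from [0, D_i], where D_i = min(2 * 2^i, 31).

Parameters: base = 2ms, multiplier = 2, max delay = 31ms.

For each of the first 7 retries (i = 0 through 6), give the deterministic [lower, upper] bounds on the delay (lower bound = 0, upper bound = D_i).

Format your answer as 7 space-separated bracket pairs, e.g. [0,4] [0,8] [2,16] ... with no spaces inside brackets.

Answer: [0,2] [0,4] [0,8] [0,16] [0,31] [0,31] [0,31]

Derivation:
Computing bounds per retry:
  i=0: D_i=min(2*2^0,31)=2, bounds=[0,2]
  i=1: D_i=min(2*2^1,31)=4, bounds=[0,4]
  i=2: D_i=min(2*2^2,31)=8, bounds=[0,8]
  i=3: D_i=min(2*2^3,31)=16, bounds=[0,16]
  i=4: D_i=min(2*2^4,31)=31, bounds=[0,31]
  i=5: D_i=min(2*2^5,31)=31, bounds=[0,31]
  i=6: D_i=min(2*2^6,31)=31, bounds=[0,31]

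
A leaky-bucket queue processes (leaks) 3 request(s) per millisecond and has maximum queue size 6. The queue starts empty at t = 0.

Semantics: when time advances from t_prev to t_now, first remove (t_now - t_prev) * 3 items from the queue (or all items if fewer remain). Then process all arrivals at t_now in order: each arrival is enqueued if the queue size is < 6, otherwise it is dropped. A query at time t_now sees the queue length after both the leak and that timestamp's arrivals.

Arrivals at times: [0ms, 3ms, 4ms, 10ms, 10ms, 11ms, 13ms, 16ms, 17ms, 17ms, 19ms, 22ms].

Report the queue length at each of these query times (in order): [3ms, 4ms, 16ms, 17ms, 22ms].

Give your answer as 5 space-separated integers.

Answer: 1 1 1 2 1

Derivation:
Queue lengths at query times:
  query t=3ms: backlog = 1
  query t=4ms: backlog = 1
  query t=16ms: backlog = 1
  query t=17ms: backlog = 2
  query t=22ms: backlog = 1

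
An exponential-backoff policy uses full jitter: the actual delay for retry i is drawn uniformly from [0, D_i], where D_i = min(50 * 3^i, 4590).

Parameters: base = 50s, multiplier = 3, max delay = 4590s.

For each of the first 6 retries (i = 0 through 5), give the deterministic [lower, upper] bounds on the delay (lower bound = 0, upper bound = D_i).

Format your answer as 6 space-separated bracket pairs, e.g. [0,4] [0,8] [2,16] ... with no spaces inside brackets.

Answer: [0,50] [0,150] [0,450] [0,1350] [0,4050] [0,4590]

Derivation:
Computing bounds per retry:
  i=0: D_i=min(50*3^0,4590)=50, bounds=[0,50]
  i=1: D_i=min(50*3^1,4590)=150, bounds=[0,150]
  i=2: D_i=min(50*3^2,4590)=450, bounds=[0,450]
  i=3: D_i=min(50*3^3,4590)=1350, bounds=[0,1350]
  i=4: D_i=min(50*3^4,4590)=4050, bounds=[0,4050]
  i=5: D_i=min(50*3^5,4590)=4590, bounds=[0,4590]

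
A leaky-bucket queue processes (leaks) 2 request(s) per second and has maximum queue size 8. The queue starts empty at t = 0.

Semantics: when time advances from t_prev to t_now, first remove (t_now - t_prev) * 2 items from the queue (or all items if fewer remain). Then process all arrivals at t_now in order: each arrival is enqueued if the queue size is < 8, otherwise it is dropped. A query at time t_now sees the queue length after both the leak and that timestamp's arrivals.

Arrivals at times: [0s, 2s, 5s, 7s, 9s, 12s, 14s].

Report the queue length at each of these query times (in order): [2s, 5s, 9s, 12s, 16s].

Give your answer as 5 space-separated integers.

Answer: 1 1 1 1 0

Derivation:
Queue lengths at query times:
  query t=2s: backlog = 1
  query t=5s: backlog = 1
  query t=9s: backlog = 1
  query t=12s: backlog = 1
  query t=16s: backlog = 0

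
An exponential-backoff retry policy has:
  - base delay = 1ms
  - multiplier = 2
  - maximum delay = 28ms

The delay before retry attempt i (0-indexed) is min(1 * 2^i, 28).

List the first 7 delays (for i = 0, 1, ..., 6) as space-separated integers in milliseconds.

Answer: 1 2 4 8 16 28 28

Derivation:
Computing each delay:
  i=0: min(1*2^0, 28) = 1
  i=1: min(1*2^1, 28) = 2
  i=2: min(1*2^2, 28) = 4
  i=3: min(1*2^3, 28) = 8
  i=4: min(1*2^4, 28) = 16
  i=5: min(1*2^5, 28) = 28
  i=6: min(1*2^6, 28) = 28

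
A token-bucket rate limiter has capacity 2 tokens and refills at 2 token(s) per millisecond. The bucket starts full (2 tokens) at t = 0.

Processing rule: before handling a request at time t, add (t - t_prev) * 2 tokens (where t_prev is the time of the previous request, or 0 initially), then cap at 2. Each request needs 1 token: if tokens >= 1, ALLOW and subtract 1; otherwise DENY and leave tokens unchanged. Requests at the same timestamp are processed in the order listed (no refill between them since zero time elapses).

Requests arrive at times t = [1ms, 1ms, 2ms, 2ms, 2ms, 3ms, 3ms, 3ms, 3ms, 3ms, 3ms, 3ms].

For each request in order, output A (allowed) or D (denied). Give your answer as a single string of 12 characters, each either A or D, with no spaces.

Answer: AAAADAADDDDD

Derivation:
Simulating step by step:
  req#1 t=1ms: ALLOW
  req#2 t=1ms: ALLOW
  req#3 t=2ms: ALLOW
  req#4 t=2ms: ALLOW
  req#5 t=2ms: DENY
  req#6 t=3ms: ALLOW
  req#7 t=3ms: ALLOW
  req#8 t=3ms: DENY
  req#9 t=3ms: DENY
  req#10 t=3ms: DENY
  req#11 t=3ms: DENY
  req#12 t=3ms: DENY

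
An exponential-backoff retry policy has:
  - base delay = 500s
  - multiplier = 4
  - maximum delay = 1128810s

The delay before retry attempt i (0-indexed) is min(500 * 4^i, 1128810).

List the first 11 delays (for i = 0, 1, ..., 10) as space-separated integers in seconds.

Computing each delay:
  i=0: min(500*4^0, 1128810) = 500
  i=1: min(500*4^1, 1128810) = 2000
  i=2: min(500*4^2, 1128810) = 8000
  i=3: min(500*4^3, 1128810) = 32000
  i=4: min(500*4^4, 1128810) = 128000
  i=5: min(500*4^5, 1128810) = 512000
  i=6: min(500*4^6, 1128810) = 1128810
  i=7: min(500*4^7, 1128810) = 1128810
  i=8: min(500*4^8, 1128810) = 1128810
  i=9: min(500*4^9, 1128810) = 1128810
  i=10: min(500*4^10, 1128810) = 1128810

Answer: 500 2000 8000 32000 128000 512000 1128810 1128810 1128810 1128810 1128810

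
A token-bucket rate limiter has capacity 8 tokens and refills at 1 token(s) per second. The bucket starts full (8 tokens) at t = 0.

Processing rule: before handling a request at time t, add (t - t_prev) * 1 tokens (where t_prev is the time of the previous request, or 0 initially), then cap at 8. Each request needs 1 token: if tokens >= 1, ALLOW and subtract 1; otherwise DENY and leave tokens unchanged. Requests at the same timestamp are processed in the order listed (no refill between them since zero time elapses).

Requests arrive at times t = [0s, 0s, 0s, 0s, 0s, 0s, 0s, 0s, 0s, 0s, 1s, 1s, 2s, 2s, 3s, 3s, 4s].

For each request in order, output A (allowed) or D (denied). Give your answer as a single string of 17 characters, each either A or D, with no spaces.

Simulating step by step:
  req#1 t=0s: ALLOW
  req#2 t=0s: ALLOW
  req#3 t=0s: ALLOW
  req#4 t=0s: ALLOW
  req#5 t=0s: ALLOW
  req#6 t=0s: ALLOW
  req#7 t=0s: ALLOW
  req#8 t=0s: ALLOW
  req#9 t=0s: DENY
  req#10 t=0s: DENY
  req#11 t=1s: ALLOW
  req#12 t=1s: DENY
  req#13 t=2s: ALLOW
  req#14 t=2s: DENY
  req#15 t=3s: ALLOW
  req#16 t=3s: DENY
  req#17 t=4s: ALLOW

Answer: AAAAAAAADDADADADA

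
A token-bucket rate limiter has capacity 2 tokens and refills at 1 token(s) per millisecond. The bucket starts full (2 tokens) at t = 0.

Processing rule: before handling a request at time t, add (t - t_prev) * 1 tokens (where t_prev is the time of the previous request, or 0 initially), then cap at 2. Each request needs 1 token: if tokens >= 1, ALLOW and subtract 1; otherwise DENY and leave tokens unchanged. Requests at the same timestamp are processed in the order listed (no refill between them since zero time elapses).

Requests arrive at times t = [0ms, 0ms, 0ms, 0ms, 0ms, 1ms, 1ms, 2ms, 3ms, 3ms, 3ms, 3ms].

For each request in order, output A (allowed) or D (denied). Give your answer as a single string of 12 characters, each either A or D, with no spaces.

Answer: AADDDADAADDD

Derivation:
Simulating step by step:
  req#1 t=0ms: ALLOW
  req#2 t=0ms: ALLOW
  req#3 t=0ms: DENY
  req#4 t=0ms: DENY
  req#5 t=0ms: DENY
  req#6 t=1ms: ALLOW
  req#7 t=1ms: DENY
  req#8 t=2ms: ALLOW
  req#9 t=3ms: ALLOW
  req#10 t=3ms: DENY
  req#11 t=3ms: DENY
  req#12 t=3ms: DENY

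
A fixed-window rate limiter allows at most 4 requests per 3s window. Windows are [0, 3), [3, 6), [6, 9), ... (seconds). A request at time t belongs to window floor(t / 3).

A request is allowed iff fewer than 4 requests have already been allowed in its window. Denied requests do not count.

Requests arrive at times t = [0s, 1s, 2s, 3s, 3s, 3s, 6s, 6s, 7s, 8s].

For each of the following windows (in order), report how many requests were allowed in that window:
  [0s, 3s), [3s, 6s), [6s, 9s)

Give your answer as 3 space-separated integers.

Processing requests:
  req#1 t=0s (window 0): ALLOW
  req#2 t=1s (window 0): ALLOW
  req#3 t=2s (window 0): ALLOW
  req#4 t=3s (window 1): ALLOW
  req#5 t=3s (window 1): ALLOW
  req#6 t=3s (window 1): ALLOW
  req#7 t=6s (window 2): ALLOW
  req#8 t=6s (window 2): ALLOW
  req#9 t=7s (window 2): ALLOW
  req#10 t=8s (window 2): ALLOW

Allowed counts by window: 3 3 4

Answer: 3 3 4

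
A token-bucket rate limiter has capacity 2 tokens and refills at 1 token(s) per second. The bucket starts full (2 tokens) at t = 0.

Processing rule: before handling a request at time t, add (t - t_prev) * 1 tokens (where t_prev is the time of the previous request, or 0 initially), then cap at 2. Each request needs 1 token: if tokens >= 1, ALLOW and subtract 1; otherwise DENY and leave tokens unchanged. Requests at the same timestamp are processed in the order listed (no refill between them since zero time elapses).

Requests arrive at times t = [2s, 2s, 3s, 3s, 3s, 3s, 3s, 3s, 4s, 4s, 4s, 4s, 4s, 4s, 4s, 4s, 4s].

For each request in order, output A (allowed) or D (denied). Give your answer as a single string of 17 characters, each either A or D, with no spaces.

Answer: AAADDDDDADDDDDDDD

Derivation:
Simulating step by step:
  req#1 t=2s: ALLOW
  req#2 t=2s: ALLOW
  req#3 t=3s: ALLOW
  req#4 t=3s: DENY
  req#5 t=3s: DENY
  req#6 t=3s: DENY
  req#7 t=3s: DENY
  req#8 t=3s: DENY
  req#9 t=4s: ALLOW
  req#10 t=4s: DENY
  req#11 t=4s: DENY
  req#12 t=4s: DENY
  req#13 t=4s: DENY
  req#14 t=4s: DENY
  req#15 t=4s: DENY
  req#16 t=4s: DENY
  req#17 t=4s: DENY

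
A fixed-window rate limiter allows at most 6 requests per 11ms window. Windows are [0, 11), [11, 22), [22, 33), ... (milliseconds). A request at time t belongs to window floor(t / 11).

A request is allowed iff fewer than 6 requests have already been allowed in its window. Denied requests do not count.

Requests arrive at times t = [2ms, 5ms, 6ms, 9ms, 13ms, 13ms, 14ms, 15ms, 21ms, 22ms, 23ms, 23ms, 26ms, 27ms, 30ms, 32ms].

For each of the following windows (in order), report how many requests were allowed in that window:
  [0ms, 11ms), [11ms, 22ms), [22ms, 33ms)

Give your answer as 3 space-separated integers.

Answer: 4 5 6

Derivation:
Processing requests:
  req#1 t=2ms (window 0): ALLOW
  req#2 t=5ms (window 0): ALLOW
  req#3 t=6ms (window 0): ALLOW
  req#4 t=9ms (window 0): ALLOW
  req#5 t=13ms (window 1): ALLOW
  req#6 t=13ms (window 1): ALLOW
  req#7 t=14ms (window 1): ALLOW
  req#8 t=15ms (window 1): ALLOW
  req#9 t=21ms (window 1): ALLOW
  req#10 t=22ms (window 2): ALLOW
  req#11 t=23ms (window 2): ALLOW
  req#12 t=23ms (window 2): ALLOW
  req#13 t=26ms (window 2): ALLOW
  req#14 t=27ms (window 2): ALLOW
  req#15 t=30ms (window 2): ALLOW
  req#16 t=32ms (window 2): DENY

Allowed counts by window: 4 5 6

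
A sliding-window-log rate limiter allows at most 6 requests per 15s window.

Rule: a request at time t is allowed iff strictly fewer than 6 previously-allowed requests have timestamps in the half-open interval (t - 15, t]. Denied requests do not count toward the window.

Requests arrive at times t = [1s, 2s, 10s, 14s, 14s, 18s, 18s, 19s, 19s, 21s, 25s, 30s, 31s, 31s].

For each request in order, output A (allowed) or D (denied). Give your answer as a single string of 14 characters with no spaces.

Tracking allowed requests in the window:
  req#1 t=1s: ALLOW
  req#2 t=2s: ALLOW
  req#3 t=10s: ALLOW
  req#4 t=14s: ALLOW
  req#5 t=14s: ALLOW
  req#6 t=18s: ALLOW
  req#7 t=18s: ALLOW
  req#8 t=19s: ALLOW
  req#9 t=19s: DENY
  req#10 t=21s: DENY
  req#11 t=25s: ALLOW
  req#12 t=30s: ALLOW
  req#13 t=31s: ALLOW
  req#14 t=31s: DENY

Answer: AAAAAAAADDAAAD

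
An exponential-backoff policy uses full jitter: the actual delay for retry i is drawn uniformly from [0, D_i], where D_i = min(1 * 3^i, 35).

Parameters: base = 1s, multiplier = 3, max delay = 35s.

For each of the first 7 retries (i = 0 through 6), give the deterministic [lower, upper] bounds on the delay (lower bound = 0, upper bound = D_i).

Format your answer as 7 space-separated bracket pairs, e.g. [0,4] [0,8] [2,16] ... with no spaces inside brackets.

Computing bounds per retry:
  i=0: D_i=min(1*3^0,35)=1, bounds=[0,1]
  i=1: D_i=min(1*3^1,35)=3, bounds=[0,3]
  i=2: D_i=min(1*3^2,35)=9, bounds=[0,9]
  i=3: D_i=min(1*3^3,35)=27, bounds=[0,27]
  i=4: D_i=min(1*3^4,35)=35, bounds=[0,35]
  i=5: D_i=min(1*3^5,35)=35, bounds=[0,35]
  i=6: D_i=min(1*3^6,35)=35, bounds=[0,35]

Answer: [0,1] [0,3] [0,9] [0,27] [0,35] [0,35] [0,35]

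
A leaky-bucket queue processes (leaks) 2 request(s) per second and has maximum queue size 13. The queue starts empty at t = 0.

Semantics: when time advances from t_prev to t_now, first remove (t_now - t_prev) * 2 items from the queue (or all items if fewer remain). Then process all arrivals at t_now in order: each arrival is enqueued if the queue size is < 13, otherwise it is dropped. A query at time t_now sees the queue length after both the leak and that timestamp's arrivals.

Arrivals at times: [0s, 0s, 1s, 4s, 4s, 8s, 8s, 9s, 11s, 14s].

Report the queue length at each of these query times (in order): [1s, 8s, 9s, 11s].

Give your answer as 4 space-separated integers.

Answer: 1 2 1 1

Derivation:
Queue lengths at query times:
  query t=1s: backlog = 1
  query t=8s: backlog = 2
  query t=9s: backlog = 1
  query t=11s: backlog = 1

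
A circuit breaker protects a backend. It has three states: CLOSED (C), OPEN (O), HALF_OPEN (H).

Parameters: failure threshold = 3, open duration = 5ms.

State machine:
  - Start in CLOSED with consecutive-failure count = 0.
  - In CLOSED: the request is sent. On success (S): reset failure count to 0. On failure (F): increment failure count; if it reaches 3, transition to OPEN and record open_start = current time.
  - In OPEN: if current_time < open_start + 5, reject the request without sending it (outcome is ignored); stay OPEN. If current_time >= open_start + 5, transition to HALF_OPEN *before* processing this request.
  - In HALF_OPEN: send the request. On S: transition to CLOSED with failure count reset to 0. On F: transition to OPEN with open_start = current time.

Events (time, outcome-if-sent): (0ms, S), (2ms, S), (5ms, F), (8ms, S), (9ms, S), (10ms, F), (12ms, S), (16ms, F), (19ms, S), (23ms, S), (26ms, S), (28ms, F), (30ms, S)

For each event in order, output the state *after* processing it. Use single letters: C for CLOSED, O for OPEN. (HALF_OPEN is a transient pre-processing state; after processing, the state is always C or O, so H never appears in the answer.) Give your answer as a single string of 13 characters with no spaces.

Answer: CCCCCCCCCCCCC

Derivation:
State after each event:
  event#1 t=0ms outcome=S: state=CLOSED
  event#2 t=2ms outcome=S: state=CLOSED
  event#3 t=5ms outcome=F: state=CLOSED
  event#4 t=8ms outcome=S: state=CLOSED
  event#5 t=9ms outcome=S: state=CLOSED
  event#6 t=10ms outcome=F: state=CLOSED
  event#7 t=12ms outcome=S: state=CLOSED
  event#8 t=16ms outcome=F: state=CLOSED
  event#9 t=19ms outcome=S: state=CLOSED
  event#10 t=23ms outcome=S: state=CLOSED
  event#11 t=26ms outcome=S: state=CLOSED
  event#12 t=28ms outcome=F: state=CLOSED
  event#13 t=30ms outcome=S: state=CLOSED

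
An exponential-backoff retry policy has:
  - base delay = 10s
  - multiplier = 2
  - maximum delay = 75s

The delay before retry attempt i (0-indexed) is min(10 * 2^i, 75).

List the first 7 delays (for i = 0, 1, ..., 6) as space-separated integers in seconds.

Computing each delay:
  i=0: min(10*2^0, 75) = 10
  i=1: min(10*2^1, 75) = 20
  i=2: min(10*2^2, 75) = 40
  i=3: min(10*2^3, 75) = 75
  i=4: min(10*2^4, 75) = 75
  i=5: min(10*2^5, 75) = 75
  i=6: min(10*2^6, 75) = 75

Answer: 10 20 40 75 75 75 75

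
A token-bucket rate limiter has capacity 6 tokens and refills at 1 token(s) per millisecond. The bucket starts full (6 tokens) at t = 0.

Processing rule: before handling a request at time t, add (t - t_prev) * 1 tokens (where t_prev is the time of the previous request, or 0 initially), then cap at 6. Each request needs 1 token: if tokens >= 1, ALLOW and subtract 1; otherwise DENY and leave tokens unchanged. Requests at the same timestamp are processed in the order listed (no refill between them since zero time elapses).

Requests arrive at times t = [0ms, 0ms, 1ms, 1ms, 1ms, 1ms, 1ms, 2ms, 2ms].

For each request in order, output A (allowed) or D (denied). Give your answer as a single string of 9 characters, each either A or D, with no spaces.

Answer: AAAAAAAAD

Derivation:
Simulating step by step:
  req#1 t=0ms: ALLOW
  req#2 t=0ms: ALLOW
  req#3 t=1ms: ALLOW
  req#4 t=1ms: ALLOW
  req#5 t=1ms: ALLOW
  req#6 t=1ms: ALLOW
  req#7 t=1ms: ALLOW
  req#8 t=2ms: ALLOW
  req#9 t=2ms: DENY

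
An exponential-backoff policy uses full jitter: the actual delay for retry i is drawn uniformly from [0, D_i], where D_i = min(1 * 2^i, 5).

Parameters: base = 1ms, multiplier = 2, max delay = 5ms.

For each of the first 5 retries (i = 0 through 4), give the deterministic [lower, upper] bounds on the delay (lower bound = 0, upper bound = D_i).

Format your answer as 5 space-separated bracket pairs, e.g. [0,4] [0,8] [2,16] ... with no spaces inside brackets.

Answer: [0,1] [0,2] [0,4] [0,5] [0,5]

Derivation:
Computing bounds per retry:
  i=0: D_i=min(1*2^0,5)=1, bounds=[0,1]
  i=1: D_i=min(1*2^1,5)=2, bounds=[0,2]
  i=2: D_i=min(1*2^2,5)=4, bounds=[0,4]
  i=3: D_i=min(1*2^3,5)=5, bounds=[0,5]
  i=4: D_i=min(1*2^4,5)=5, bounds=[0,5]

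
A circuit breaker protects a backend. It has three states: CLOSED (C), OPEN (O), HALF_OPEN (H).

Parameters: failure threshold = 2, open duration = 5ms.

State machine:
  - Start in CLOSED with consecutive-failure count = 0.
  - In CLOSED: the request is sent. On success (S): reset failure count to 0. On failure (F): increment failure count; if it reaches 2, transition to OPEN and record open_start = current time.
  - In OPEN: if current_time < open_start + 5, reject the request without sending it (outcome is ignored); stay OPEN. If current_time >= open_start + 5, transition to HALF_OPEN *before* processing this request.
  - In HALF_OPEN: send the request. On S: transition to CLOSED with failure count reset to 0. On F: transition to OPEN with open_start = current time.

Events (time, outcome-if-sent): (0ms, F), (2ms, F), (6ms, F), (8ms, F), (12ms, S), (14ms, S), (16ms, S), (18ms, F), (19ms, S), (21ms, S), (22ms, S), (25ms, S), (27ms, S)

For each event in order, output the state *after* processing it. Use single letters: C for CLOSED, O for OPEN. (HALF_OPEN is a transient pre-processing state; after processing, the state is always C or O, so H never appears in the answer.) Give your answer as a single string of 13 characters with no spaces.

Answer: COOOOCCCCCCCC

Derivation:
State after each event:
  event#1 t=0ms outcome=F: state=CLOSED
  event#2 t=2ms outcome=F: state=OPEN
  event#3 t=6ms outcome=F: state=OPEN
  event#4 t=8ms outcome=F: state=OPEN
  event#5 t=12ms outcome=S: state=OPEN
  event#6 t=14ms outcome=S: state=CLOSED
  event#7 t=16ms outcome=S: state=CLOSED
  event#8 t=18ms outcome=F: state=CLOSED
  event#9 t=19ms outcome=S: state=CLOSED
  event#10 t=21ms outcome=S: state=CLOSED
  event#11 t=22ms outcome=S: state=CLOSED
  event#12 t=25ms outcome=S: state=CLOSED
  event#13 t=27ms outcome=S: state=CLOSED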